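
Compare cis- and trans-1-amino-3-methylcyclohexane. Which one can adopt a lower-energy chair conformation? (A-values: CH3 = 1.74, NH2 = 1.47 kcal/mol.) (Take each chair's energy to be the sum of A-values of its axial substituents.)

At 1,3 positions (parity same): cis → (e,e or a,a); trans → (a,e or e,a).
Best chair for cis: E = 0.00 kcal/mol; best chair for trans: E = 1.47 kcal/mol.
The cis isomer is lower by 1.47 kcal/mol.

cis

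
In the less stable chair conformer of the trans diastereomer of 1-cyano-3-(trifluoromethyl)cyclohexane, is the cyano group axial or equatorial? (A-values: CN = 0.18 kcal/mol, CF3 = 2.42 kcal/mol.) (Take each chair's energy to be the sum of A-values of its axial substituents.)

C1 and C3 have the same parity, so for the trans isomer the two substituents are one axial and one equatorial in each chair.
Chair I (cyano axial, trifluoromethyl equatorial): E = 0.18 kcal/mol.
Chair II (cyano equatorial, trifluoromethyl axial): E = 2.42 kcal/mol.
Chair II is the less stable (higher-energy) conformer, and in that chair the cyano group is equatorial.

equatorial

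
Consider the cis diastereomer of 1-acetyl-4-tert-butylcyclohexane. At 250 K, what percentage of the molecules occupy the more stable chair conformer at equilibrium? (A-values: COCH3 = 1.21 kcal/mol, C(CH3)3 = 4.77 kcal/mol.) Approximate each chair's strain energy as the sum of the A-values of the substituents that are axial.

C1 and C4 have opposite parity, so for the cis isomer the two substituents are one axial and one equatorial in each chair.
Chair I (acetyl axial, tert-butyl equatorial): E = 1.21 kcal/mol; chair II (acetyl equatorial, tert-butyl axial): E = 4.77 kcal/mol.
ΔG = 3.56 kcal/mol between the two chairs.
K = exp(ΔG/RT) with R = 1.987×10⁻³ kcal mol⁻¹ K⁻¹ and T = 250 K gives K ≈ 1.3e+03.
Fraction in the lower-energy chair = K/(K+1) = 99.9%.

99.9%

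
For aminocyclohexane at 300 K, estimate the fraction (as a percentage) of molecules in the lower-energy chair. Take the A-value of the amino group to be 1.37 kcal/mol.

90.9%

One chair has the amino group axial (E = 1.37 kcal/mol) and the other has it equatorial (E = 0).
ΔG = 1.37 kcal/mol between the two chairs.
K = exp(ΔG/RT) with R = 1.987×10⁻³ kcal mol⁻¹ K⁻¹ and T = 300 K gives K ≈ 9.96.
Fraction in the lower-energy chair = K/(K+1) = 90.9%.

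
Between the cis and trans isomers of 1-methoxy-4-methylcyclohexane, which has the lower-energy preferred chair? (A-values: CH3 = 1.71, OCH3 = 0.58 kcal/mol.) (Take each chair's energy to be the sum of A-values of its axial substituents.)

At 1,4 positions (parity opposite): cis → (a,e or e,a); trans → (e,e or a,a).
Best chair for cis: E = 0.58 kcal/mol; best chair for trans: E = 0.00 kcal/mol.
The trans isomer is lower by 0.58 kcal/mol.

trans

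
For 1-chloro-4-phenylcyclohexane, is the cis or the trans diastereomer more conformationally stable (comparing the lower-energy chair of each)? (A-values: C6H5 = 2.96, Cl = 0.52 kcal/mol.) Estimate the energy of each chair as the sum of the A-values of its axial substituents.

At 1,4 positions (parity opposite): cis → (a,e or e,a); trans → (e,e or a,a).
Best chair for cis: E = 0.52 kcal/mol; best chair for trans: E = 0.00 kcal/mol.
The trans isomer is lower by 0.52 kcal/mol.

trans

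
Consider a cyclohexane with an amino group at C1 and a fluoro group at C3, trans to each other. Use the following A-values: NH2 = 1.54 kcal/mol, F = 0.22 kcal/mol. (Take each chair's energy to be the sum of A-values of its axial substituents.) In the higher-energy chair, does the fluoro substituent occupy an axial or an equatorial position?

C1 and C3 have the same parity, so for the trans isomer the two substituents are one axial and one equatorial in each chair.
Chair I (amino axial, fluoro equatorial): E = 1.54 kcal/mol.
Chair II (amino equatorial, fluoro axial): E = 0.22 kcal/mol.
Chair I is the less stable (higher-energy) conformer, and in that chair the fluoro group is equatorial.

equatorial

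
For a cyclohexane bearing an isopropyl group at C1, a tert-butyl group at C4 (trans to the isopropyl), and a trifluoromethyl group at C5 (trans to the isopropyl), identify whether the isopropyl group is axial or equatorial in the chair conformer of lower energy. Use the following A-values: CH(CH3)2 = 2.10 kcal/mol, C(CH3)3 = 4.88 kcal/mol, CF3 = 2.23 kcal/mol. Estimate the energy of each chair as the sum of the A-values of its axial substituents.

equatorial

Chair I (isopropyl axial, tert-butyl axial, trifluoromethyl equatorial): E = 6.98 kcal/mol.
Chair II (isopropyl equatorial, tert-butyl equatorial, trifluoromethyl axial): E = 2.23 kcal/mol.
Chair II is the more stable (lower-energy) conformer, and in that chair the isopropyl group is equatorial.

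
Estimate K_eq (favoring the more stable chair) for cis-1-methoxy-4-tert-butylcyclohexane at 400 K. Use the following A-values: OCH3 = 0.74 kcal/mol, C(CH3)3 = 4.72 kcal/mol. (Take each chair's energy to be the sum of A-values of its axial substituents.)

C1 and C4 have opposite parity, so for the cis isomer the two substituents are one axial and one equatorial in each chair.
Chair I (methoxy axial, tert-butyl equatorial): E = 0.74 kcal/mol; chair II (methoxy equatorial, tert-butyl axial): E = 4.72 kcal/mol.
ΔG = 3.98 kcal/mol between the two chairs.
K = exp(ΔG/RT) with R = 1.987×10⁻³ kcal mol⁻¹ K⁻¹ and T = 400 K gives K ≈ 150.

K ≈ 150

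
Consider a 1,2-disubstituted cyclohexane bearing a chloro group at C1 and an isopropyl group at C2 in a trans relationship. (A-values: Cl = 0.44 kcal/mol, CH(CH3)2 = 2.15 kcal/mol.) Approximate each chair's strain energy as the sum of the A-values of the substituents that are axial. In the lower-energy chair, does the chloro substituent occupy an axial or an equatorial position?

C1 and C2 have opposite parity, so for the trans isomer the two substituents are e,e in one chair and a,a in the other.
Chair I (chloro axial, isopropyl axial): E = 2.59 kcal/mol.
Chair II (chloro equatorial, isopropyl equatorial): E = 0.00 kcal/mol.
Chair II is the more stable (lower-energy) conformer, and in that chair the chloro group is equatorial.

equatorial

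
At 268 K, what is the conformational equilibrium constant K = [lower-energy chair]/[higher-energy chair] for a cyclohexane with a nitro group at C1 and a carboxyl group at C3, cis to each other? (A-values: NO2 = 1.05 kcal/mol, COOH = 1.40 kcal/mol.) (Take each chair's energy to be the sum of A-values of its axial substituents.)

C1 and C3 have the same parity, so for the cis isomer the two substituents are e,e in one chair and a,a in the other.
Chair I (nitro axial, carboxyl axial): E = 2.45 kcal/mol; chair II (nitro equatorial, carboxyl equatorial): E = 0.00 kcal/mol.
ΔG = 2.45 kcal/mol between the two chairs.
K = exp(ΔG/RT) with R = 1.987×10⁻³ kcal mol⁻¹ K⁻¹ and T = 268 K gives K ≈ 99.6.

K ≈ 99.6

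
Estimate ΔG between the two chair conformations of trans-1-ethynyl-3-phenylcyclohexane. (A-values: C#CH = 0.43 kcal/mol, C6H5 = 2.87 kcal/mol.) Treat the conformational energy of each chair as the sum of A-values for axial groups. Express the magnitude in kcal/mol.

2.44 kcal/mol

C1 and C3 have the same parity, so for the trans isomer the two substituents are one axial and one equatorial in each chair.
Chair I (ethynyl axial, phenyl equatorial): E = 0.43 kcal/mol.
Chair II (ethynyl equatorial, phenyl axial): E = 2.87 kcal/mol.
ΔE = 2.87 − 0.43 = 2.44 kcal/mol; chair I is more stable.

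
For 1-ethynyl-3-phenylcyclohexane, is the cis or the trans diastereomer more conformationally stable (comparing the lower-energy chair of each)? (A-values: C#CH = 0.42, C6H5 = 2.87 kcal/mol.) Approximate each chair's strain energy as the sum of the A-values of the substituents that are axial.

cis

At 1,3 positions (parity same): cis → (e,e or a,a); trans → (a,e or e,a).
Best chair for cis: E = 0.00 kcal/mol; best chair for trans: E = 0.42 kcal/mol.
The cis isomer is lower by 0.42 kcal/mol.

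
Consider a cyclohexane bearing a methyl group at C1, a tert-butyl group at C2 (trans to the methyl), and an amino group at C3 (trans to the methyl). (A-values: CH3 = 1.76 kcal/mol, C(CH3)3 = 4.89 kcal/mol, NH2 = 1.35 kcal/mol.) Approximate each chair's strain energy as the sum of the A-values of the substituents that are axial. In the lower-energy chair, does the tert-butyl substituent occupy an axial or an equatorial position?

equatorial

Chair I (methyl axial, tert-butyl axial, amino equatorial): E = 6.65 kcal/mol.
Chair II (methyl equatorial, tert-butyl equatorial, amino axial): E = 1.35 kcal/mol.
Chair II is the more stable (lower-energy) conformer, and in that chair the tert-butyl group is equatorial.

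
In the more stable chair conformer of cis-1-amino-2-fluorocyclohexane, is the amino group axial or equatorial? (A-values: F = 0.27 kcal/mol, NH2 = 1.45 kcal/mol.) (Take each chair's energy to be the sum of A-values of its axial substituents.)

equatorial

C1 and C2 have opposite parity, so for the cis isomer the two substituents are one axial and one equatorial in each chair.
Chair I (fluoro axial, amino equatorial): E = 0.27 kcal/mol.
Chair II (fluoro equatorial, amino axial): E = 1.45 kcal/mol.
Chair I is the more stable (lower-energy) conformer, and in that chair the amino group is equatorial.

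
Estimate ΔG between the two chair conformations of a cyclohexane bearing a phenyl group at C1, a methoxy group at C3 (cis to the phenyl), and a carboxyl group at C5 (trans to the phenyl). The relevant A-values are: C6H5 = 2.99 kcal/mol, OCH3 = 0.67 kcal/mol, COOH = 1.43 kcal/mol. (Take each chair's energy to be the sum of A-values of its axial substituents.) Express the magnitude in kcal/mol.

2.23 kcal/mol

Chair I (phenyl axial, methoxy axial, carboxyl equatorial): E = 3.66 kcal/mol.
Chair II (phenyl equatorial, methoxy equatorial, carboxyl axial): E = 1.43 kcal/mol.
ΔE = 3.66 − 1.43 = 2.23 kcal/mol; chair II is more stable.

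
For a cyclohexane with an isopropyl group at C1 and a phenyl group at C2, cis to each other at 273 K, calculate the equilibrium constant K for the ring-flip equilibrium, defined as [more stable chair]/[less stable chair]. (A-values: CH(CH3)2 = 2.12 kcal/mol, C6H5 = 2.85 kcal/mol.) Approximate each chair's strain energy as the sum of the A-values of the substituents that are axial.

K ≈ 3.84

C1 and C2 have opposite parity, so for the cis isomer the two substituents are one axial and one equatorial in each chair.
Chair I (isopropyl axial, phenyl equatorial): E = 2.12 kcal/mol; chair II (isopropyl equatorial, phenyl axial): E = 2.85 kcal/mol.
ΔG = 0.73 kcal/mol between the two chairs.
K = exp(ΔG/RT) with R = 1.987×10⁻³ kcal mol⁻¹ K⁻¹ and T = 273 K gives K ≈ 3.84.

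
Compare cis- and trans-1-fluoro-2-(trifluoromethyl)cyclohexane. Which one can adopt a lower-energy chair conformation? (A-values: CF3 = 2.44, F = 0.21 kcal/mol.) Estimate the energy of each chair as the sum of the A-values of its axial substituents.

trans

At 1,2 positions (parity opposite): cis → (a,e or e,a); trans → (e,e or a,a).
Best chair for cis: E = 0.21 kcal/mol; best chair for trans: E = 0.00 kcal/mol.
The trans isomer is lower by 0.21 kcal/mol.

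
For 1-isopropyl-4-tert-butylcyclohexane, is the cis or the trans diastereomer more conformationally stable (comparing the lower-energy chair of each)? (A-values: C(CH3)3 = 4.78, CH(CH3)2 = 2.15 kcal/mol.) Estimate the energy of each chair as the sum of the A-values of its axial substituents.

At 1,4 positions (parity opposite): cis → (a,e or e,a); trans → (e,e or a,a).
Best chair for cis: E = 2.15 kcal/mol; best chair for trans: E = 0.00 kcal/mol.
The trans isomer is lower by 2.15 kcal/mol.

trans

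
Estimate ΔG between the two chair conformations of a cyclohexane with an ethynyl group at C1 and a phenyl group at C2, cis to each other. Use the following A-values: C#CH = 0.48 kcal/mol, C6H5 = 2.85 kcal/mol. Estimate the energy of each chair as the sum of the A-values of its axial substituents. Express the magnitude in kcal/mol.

C1 and C2 have opposite parity, so for the cis isomer the two substituents are one axial and one equatorial in each chair.
Chair I (ethynyl axial, phenyl equatorial): E = 0.48 kcal/mol.
Chair II (ethynyl equatorial, phenyl axial): E = 2.85 kcal/mol.
ΔE = 2.85 − 0.48 = 2.37 kcal/mol; chair I is more stable.

2.37 kcal/mol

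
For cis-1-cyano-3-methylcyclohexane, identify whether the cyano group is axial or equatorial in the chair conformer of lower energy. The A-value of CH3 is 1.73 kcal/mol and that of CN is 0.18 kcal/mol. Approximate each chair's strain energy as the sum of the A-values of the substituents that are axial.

equatorial

C1 and C3 have the same parity, so for the cis isomer the two substituents are e,e in one chair and a,a in the other.
Chair I (methyl axial, cyano axial): E = 1.91 kcal/mol.
Chair II (methyl equatorial, cyano equatorial): E = 0.00 kcal/mol.
Chair II is the more stable (lower-energy) conformer, and in that chair the cyano group is equatorial.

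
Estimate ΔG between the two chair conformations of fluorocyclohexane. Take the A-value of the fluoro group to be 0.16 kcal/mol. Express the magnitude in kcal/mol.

A monosubstituted cyclohexane has one chair with the fluoro group axial (E = A = 0.16 kcal/mol) and one with it equatorial (E = 0).
ΔE = 0.16 − 0 = 0.16 kcal/mol.

0.16 kcal/mol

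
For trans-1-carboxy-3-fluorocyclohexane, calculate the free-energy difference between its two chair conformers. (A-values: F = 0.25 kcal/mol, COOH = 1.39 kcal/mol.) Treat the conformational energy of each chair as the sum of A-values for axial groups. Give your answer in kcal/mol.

C1 and C3 have the same parity, so for the trans isomer the two substituents are one axial and one equatorial in each chair.
Chair I (fluoro axial, carboxyl equatorial): E = 0.25 kcal/mol.
Chair II (fluoro equatorial, carboxyl axial): E = 1.39 kcal/mol.
ΔE = 1.39 − 0.25 = 1.14 kcal/mol; chair I is more stable.

1.14 kcal/mol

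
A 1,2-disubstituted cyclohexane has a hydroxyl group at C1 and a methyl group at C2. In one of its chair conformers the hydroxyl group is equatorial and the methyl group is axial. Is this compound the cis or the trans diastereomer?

cis

C1 and C2 have opposite parity, so their axial bonds point in opposite directions.
With opposite-parity carbons, two substituents on the same face are one axial and one equatorial; opposite faces give both axial or both equatorial.
Here the groups are equatorial/axial → same face → cis.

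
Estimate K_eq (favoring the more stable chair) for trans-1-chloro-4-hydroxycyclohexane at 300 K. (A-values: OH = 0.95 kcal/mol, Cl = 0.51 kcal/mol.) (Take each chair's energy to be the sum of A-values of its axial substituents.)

C1 and C4 have opposite parity, so for the trans isomer the two substituents are e,e in one chair and a,a in the other.
Chair I (hydroxyl axial, chloro axial): E = 1.46 kcal/mol; chair II (hydroxyl equatorial, chloro equatorial): E = 0.00 kcal/mol.
ΔG = 1.46 kcal/mol between the two chairs.
K = exp(ΔG/RT) with R = 1.987×10⁻³ kcal mol⁻¹ K⁻¹ and T = 300 K gives K ≈ 11.6.

K ≈ 11.6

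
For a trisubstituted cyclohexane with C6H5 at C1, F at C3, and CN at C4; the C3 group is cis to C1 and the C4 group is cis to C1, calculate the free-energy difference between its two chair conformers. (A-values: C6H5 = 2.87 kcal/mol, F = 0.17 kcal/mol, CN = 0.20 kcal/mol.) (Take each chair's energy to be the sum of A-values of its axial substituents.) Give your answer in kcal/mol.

2.84 kcal/mol

Chair I (phenyl axial, fluoro axial, cyano equatorial): E = 3.04 kcal/mol.
Chair II (phenyl equatorial, fluoro equatorial, cyano axial): E = 0.20 kcal/mol.
ΔE = 3.04 − 0.20 = 2.84 kcal/mol; chair II is more stable.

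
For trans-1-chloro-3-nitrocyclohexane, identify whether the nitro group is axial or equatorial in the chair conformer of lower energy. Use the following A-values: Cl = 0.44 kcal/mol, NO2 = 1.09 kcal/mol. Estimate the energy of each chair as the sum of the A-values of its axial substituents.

C1 and C3 have the same parity, so for the trans isomer the two substituents are one axial and one equatorial in each chair.
Chair I (chloro axial, nitro equatorial): E = 0.44 kcal/mol.
Chair II (chloro equatorial, nitro axial): E = 1.09 kcal/mol.
Chair I is the more stable (lower-energy) conformer, and in that chair the nitro group is equatorial.

equatorial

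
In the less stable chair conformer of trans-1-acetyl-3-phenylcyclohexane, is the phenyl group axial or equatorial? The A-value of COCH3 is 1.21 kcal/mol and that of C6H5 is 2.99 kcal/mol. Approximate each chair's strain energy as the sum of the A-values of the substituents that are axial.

axial

C1 and C3 have the same parity, so for the trans isomer the two substituents are one axial and one equatorial in each chair.
Chair I (acetyl axial, phenyl equatorial): E = 1.21 kcal/mol.
Chair II (acetyl equatorial, phenyl axial): E = 2.99 kcal/mol.
Chair II is the less stable (higher-energy) conformer, and in that chair the phenyl group is axial.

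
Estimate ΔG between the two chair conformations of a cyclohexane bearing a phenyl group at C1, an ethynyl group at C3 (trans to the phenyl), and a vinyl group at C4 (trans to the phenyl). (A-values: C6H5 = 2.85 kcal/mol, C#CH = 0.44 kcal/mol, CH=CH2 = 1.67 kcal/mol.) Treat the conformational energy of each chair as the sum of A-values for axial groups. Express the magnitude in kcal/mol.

Chair I (phenyl axial, ethynyl equatorial, vinyl axial): E = 4.52 kcal/mol.
Chair II (phenyl equatorial, ethynyl axial, vinyl equatorial): E = 0.44 kcal/mol.
ΔE = 4.52 − 0.44 = 4.08 kcal/mol; chair II is more stable.

4.08 kcal/mol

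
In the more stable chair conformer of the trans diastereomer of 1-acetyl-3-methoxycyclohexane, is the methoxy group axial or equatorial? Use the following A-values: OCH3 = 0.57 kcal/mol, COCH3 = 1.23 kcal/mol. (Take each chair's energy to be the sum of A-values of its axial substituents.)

axial

C1 and C3 have the same parity, so for the trans isomer the two substituents are one axial and one equatorial in each chair.
Chair I (methoxy axial, acetyl equatorial): E = 0.57 kcal/mol.
Chair II (methoxy equatorial, acetyl axial): E = 1.23 kcal/mol.
Chair I is the more stable (lower-energy) conformer, and in that chair the methoxy group is axial.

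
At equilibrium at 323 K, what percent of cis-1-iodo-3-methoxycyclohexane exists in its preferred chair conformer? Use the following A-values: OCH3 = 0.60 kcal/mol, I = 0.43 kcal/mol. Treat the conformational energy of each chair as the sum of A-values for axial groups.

83.3%

C1 and C3 have the same parity, so for the cis isomer the two substituents are e,e in one chair and a,a in the other.
Chair I (methoxy axial, iodo axial): E = 1.03 kcal/mol; chair II (methoxy equatorial, iodo equatorial): E = 0.00 kcal/mol.
ΔG = 1.03 kcal/mol between the two chairs.
K = exp(ΔG/RT) with R = 1.987×10⁻³ kcal mol⁻¹ K⁻¹ and T = 323 K gives K ≈ 4.98.
Fraction in the lower-energy chair = K/(K+1) = 83.3%.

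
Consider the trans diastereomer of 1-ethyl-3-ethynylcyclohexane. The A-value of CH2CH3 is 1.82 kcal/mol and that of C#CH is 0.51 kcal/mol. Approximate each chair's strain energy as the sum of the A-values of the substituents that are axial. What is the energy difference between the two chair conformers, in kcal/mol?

C1 and C3 have the same parity, so for the trans isomer the two substituents are one axial and one equatorial in each chair.
Chair I (ethyl axial, ethynyl equatorial): E = 1.82 kcal/mol.
Chair II (ethyl equatorial, ethynyl axial): E = 0.51 kcal/mol.
ΔE = 1.82 − 0.51 = 1.31 kcal/mol; chair II is more stable.

1.31 kcal/mol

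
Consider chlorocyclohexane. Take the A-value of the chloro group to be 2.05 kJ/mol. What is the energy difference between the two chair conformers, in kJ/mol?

A monosubstituted cyclohexane has one chair with the chloro group axial (E = A = 2.05 kJ/mol) and one with it equatorial (E = 0).
ΔE = 2.05 − 0 = 2.05 kJ/mol.

2.05 kJ/mol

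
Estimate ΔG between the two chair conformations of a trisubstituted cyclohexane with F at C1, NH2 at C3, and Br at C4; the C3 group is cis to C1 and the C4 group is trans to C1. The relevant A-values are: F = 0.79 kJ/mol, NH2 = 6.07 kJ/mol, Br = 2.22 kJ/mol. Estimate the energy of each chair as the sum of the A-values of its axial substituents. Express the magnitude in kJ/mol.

Chair I (fluoro axial, amino axial, bromo axial): E = 9.08 kJ/mol.
Chair II (fluoro equatorial, amino equatorial, bromo equatorial): E = 0.00 kJ/mol.
ΔE = 9.08 − 0.00 = 9.08 kJ/mol; chair II is more stable.

9.08 kJ/mol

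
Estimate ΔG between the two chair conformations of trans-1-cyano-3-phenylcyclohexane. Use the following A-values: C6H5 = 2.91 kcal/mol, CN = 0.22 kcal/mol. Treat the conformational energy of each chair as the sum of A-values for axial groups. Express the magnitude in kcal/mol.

C1 and C3 have the same parity, so for the trans isomer the two substituents are one axial and one equatorial in each chair.
Chair I (phenyl axial, cyano equatorial): E = 2.91 kcal/mol.
Chair II (phenyl equatorial, cyano axial): E = 0.22 kcal/mol.
ΔE = 2.91 − 0.22 = 2.69 kcal/mol; chair II is more stable.

2.69 kcal/mol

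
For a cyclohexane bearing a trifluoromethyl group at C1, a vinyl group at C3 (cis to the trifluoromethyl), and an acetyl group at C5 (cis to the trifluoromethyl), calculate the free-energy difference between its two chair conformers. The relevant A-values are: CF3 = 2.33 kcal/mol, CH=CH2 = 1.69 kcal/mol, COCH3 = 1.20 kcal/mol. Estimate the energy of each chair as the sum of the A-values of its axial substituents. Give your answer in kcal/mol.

5.22 kcal/mol

Chair I (trifluoromethyl axial, vinyl axial, acetyl axial): E = 5.22 kcal/mol.
Chair II (trifluoromethyl equatorial, vinyl equatorial, acetyl equatorial): E = 0.00 kcal/mol.
ΔE = 5.22 − 0.00 = 5.22 kcal/mol; chair II is more stable.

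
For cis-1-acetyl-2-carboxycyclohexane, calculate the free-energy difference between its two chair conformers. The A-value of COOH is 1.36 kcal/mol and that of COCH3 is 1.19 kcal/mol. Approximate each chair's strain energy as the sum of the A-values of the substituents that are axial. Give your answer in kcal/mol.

0.17 kcal/mol

C1 and C2 have opposite parity, so for the cis isomer the two substituents are one axial and one equatorial in each chair.
Chair I (carboxyl axial, acetyl equatorial): E = 1.36 kcal/mol.
Chair II (carboxyl equatorial, acetyl axial): E = 1.19 kcal/mol.
ΔE = 1.36 − 1.19 = 0.17 kcal/mol; chair II is more stable.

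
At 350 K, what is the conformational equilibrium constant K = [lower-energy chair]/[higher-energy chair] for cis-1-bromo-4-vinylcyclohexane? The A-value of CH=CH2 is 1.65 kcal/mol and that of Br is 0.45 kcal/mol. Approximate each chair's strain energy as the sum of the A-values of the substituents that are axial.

C1 and C4 have opposite parity, so for the cis isomer the two substituents are one axial and one equatorial in each chair.
Chair I (vinyl axial, bromo equatorial): E = 1.65 kcal/mol; chair II (vinyl equatorial, bromo axial): E = 0.45 kcal/mol.
ΔG = 1.20 kcal/mol between the two chairs.
K = exp(ΔG/RT) with R = 1.987×10⁻³ kcal mol⁻¹ K⁻¹ and T = 350 K gives K ≈ 5.62.

K ≈ 5.62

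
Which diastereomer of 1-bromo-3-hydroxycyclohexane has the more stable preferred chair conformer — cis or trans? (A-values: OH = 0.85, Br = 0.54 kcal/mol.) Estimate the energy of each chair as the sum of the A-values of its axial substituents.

At 1,3 positions (parity same): cis → (e,e or a,a); trans → (a,e or e,a).
Best chair for cis: E = 0.00 kcal/mol; best chair for trans: E = 0.54 kcal/mol.
The cis isomer is lower by 0.54 kcal/mol.

cis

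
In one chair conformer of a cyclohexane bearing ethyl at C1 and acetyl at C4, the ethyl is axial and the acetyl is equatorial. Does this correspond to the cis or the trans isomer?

cis

C1 and C4 have opposite parity, so their axial bonds point in opposite directions.
With opposite-parity carbons, two substituents on the same face are one axial and one equatorial; opposite faces give both axial or both equatorial.
Here the groups are axial/equatorial → same face → cis.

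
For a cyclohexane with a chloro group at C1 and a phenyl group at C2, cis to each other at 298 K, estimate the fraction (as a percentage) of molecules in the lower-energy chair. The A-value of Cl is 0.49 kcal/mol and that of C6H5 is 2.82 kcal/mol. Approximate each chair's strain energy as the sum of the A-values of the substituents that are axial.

98.1%

C1 and C2 have opposite parity, so for the cis isomer the two substituents are one axial and one equatorial in each chair.
Chair I (chloro axial, phenyl equatorial): E = 0.49 kcal/mol; chair II (chloro equatorial, phenyl axial): E = 2.82 kcal/mol.
ΔG = 2.33 kcal/mol between the two chairs.
K = exp(ΔG/RT) with R = 1.987×10⁻³ kcal mol⁻¹ K⁻¹ and T = 298 K gives K ≈ 51.2.
Fraction in the lower-energy chair = K/(K+1) = 98.1%.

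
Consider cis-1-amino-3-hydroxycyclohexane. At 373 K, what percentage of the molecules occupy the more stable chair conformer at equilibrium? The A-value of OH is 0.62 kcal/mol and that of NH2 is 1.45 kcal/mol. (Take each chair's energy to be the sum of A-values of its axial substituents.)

94.2%

C1 and C3 have the same parity, so for the cis isomer the two substituents are e,e in one chair and a,a in the other.
Chair I (hydroxyl axial, amino axial): E = 2.07 kcal/mol; chair II (hydroxyl equatorial, amino equatorial): E = 0.00 kcal/mol.
ΔG = 2.07 kcal/mol between the two chairs.
K = exp(ΔG/RT) with R = 1.987×10⁻³ kcal mol⁻¹ K⁻¹ and T = 373 K gives K ≈ 16.3.
Fraction in the lower-energy chair = K/(K+1) = 94.2%.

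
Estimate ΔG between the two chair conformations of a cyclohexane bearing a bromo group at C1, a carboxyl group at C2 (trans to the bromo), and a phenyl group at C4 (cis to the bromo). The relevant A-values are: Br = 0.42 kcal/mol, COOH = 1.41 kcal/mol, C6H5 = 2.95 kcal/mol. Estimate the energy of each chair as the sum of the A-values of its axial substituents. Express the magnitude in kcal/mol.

1.12 kcal/mol

Chair I (bromo axial, carboxyl axial, phenyl equatorial): E = 1.83 kcal/mol.
Chair II (bromo equatorial, carboxyl equatorial, phenyl axial): E = 2.95 kcal/mol.
ΔE = 2.95 − 1.83 = 1.12 kcal/mol; chair I is more stable.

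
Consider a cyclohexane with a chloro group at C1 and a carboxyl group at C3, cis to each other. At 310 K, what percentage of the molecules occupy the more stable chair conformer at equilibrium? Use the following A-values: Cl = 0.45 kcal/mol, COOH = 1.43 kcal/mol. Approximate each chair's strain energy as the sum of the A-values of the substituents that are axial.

C1 and C3 have the same parity, so for the cis isomer the two substituents are e,e in one chair and a,a in the other.
Chair I (chloro axial, carboxyl axial): E = 1.88 kcal/mol; chair II (chloro equatorial, carboxyl equatorial): E = 0.00 kcal/mol.
ΔG = 1.88 kcal/mol between the two chairs.
K = exp(ΔG/RT) with R = 1.987×10⁻³ kcal mol⁻¹ K⁻¹ and T = 310 K gives K ≈ 21.2.
Fraction in the lower-energy chair = K/(K+1) = 95.5%.

95.5%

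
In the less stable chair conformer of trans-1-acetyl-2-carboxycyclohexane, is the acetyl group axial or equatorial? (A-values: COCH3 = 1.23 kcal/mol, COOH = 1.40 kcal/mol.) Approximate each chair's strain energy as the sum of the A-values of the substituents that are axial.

C1 and C2 have opposite parity, so for the trans isomer the two substituents are e,e in one chair and a,a in the other.
Chair I (acetyl axial, carboxyl axial): E = 2.63 kcal/mol.
Chair II (acetyl equatorial, carboxyl equatorial): E = 0.00 kcal/mol.
Chair I is the less stable (higher-energy) conformer, and in that chair the acetyl group is axial.

axial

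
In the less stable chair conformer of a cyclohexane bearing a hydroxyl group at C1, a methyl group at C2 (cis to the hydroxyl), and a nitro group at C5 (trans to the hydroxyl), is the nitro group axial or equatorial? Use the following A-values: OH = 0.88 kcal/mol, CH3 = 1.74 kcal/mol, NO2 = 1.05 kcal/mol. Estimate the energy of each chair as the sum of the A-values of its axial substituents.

axial

Chair I (hydroxyl axial, methyl equatorial, nitro equatorial): E = 0.88 kcal/mol.
Chair II (hydroxyl equatorial, methyl axial, nitro axial): E = 2.79 kcal/mol.
Chair II is the less stable (higher-energy) conformer, and in that chair the nitro group is axial.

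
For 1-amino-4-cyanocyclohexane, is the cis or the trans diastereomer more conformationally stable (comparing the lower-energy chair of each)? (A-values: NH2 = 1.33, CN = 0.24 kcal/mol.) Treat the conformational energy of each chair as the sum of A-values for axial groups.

At 1,4 positions (parity opposite): cis → (a,e or e,a); trans → (e,e or a,a).
Best chair for cis: E = 0.24 kcal/mol; best chair for trans: E = 0.00 kcal/mol.
The trans isomer is lower by 0.24 kcal/mol.

trans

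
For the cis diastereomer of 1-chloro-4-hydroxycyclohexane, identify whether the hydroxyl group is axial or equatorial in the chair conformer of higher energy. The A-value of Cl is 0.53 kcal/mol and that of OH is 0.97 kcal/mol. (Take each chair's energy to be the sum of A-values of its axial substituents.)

axial

C1 and C4 have opposite parity, so for the cis isomer the two substituents are one axial and one equatorial in each chair.
Chair I (chloro axial, hydroxyl equatorial): E = 0.53 kcal/mol.
Chair II (chloro equatorial, hydroxyl axial): E = 0.97 kcal/mol.
Chair II is the less stable (higher-energy) conformer, and in that chair the hydroxyl group is axial.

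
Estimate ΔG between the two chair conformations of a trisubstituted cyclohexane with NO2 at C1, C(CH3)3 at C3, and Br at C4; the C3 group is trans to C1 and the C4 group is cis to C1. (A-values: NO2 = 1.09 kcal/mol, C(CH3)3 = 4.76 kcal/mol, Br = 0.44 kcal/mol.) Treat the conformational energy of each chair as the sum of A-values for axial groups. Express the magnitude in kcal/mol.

Chair I (nitro axial, tert-butyl equatorial, bromo equatorial): E = 1.09 kcal/mol.
Chair II (nitro equatorial, tert-butyl axial, bromo axial): E = 5.20 kcal/mol.
ΔE = 5.20 − 1.09 = 4.11 kcal/mol; chair I is more stable.

4.11 kcal/mol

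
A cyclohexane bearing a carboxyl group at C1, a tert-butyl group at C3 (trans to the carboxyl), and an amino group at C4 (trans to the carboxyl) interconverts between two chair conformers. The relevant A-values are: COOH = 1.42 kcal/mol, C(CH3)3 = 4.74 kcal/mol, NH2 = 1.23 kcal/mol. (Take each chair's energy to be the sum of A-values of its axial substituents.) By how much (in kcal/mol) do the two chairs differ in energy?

Chair I (carboxyl axial, tert-butyl equatorial, amino axial): E = 2.65 kcal/mol.
Chair II (carboxyl equatorial, tert-butyl axial, amino equatorial): E = 4.74 kcal/mol.
ΔE = 4.74 − 2.65 = 2.09 kcal/mol; chair I is more stable.

2.09 kcal/mol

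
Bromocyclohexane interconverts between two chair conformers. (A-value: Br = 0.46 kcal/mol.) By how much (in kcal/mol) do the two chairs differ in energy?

A monosubstituted cyclohexane has one chair with the bromo group axial (E = A = 0.46 kcal/mol) and one with it equatorial (E = 0).
ΔE = 0.46 − 0 = 0.46 kcal/mol.

0.46 kcal/mol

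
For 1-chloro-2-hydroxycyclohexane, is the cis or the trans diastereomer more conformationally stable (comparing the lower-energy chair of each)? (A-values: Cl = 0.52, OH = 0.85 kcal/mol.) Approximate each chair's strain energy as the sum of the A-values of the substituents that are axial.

trans

At 1,2 positions (parity opposite): cis → (a,e or e,a); trans → (e,e or a,a).
Best chair for cis: E = 0.52 kcal/mol; best chair for trans: E = 0.00 kcal/mol.
The trans isomer is lower by 0.52 kcal/mol.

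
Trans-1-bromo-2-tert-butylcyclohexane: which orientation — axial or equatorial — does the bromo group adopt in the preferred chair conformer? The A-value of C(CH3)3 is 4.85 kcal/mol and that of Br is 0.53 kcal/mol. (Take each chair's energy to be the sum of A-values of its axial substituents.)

C1 and C2 have opposite parity, so for the trans isomer the two substituents are e,e in one chair and a,a in the other.
Chair I (tert-butyl axial, bromo axial): E = 5.38 kcal/mol.
Chair II (tert-butyl equatorial, bromo equatorial): E = 0.00 kcal/mol.
Chair II is the more stable (lower-energy) conformer, and in that chair the bromo group is equatorial.

equatorial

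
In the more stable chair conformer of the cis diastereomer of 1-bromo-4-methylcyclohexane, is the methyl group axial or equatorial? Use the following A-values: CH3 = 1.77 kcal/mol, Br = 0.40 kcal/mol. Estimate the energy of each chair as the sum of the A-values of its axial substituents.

C1 and C4 have opposite parity, so for the cis isomer the two substituents are one axial and one equatorial in each chair.
Chair I (methyl axial, bromo equatorial): E = 1.77 kcal/mol.
Chair II (methyl equatorial, bromo axial): E = 0.40 kcal/mol.
Chair II is the more stable (lower-energy) conformer, and in that chair the methyl group is equatorial.

equatorial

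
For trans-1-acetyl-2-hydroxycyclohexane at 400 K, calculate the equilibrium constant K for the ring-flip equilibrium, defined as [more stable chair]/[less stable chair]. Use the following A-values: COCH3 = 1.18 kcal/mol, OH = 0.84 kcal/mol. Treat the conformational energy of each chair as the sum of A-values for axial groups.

C1 and C2 have opposite parity, so for the trans isomer the two substituents are e,e in one chair and a,a in the other.
Chair I (acetyl axial, hydroxyl axial): E = 2.02 kcal/mol; chair II (acetyl equatorial, hydroxyl equatorial): E = 0.00 kcal/mol.
ΔG = 2.02 kcal/mol between the two chairs.
K = exp(ΔG/RT) with R = 1.987×10⁻³ kcal mol⁻¹ K⁻¹ and T = 400 K gives K ≈ 12.7.

K ≈ 12.7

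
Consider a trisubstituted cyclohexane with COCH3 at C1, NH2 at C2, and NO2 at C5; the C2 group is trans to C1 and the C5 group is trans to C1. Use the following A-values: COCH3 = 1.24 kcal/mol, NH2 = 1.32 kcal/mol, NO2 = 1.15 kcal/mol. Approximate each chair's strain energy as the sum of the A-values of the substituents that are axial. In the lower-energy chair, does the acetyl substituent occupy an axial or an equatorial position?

equatorial

Chair I (acetyl axial, amino axial, nitro equatorial): E = 2.56 kcal/mol.
Chair II (acetyl equatorial, amino equatorial, nitro axial): E = 1.15 kcal/mol.
Chair II is the more stable (lower-energy) conformer, and in that chair the acetyl group is equatorial.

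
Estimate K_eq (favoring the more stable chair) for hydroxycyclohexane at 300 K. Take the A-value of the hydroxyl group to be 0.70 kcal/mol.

One chair has the hydroxyl group axial (E = 0.70 kcal/mol) and the other has it equatorial (E = 0).
ΔG = 0.70 kcal/mol between the two chairs.
K = exp(ΔG/RT) with R = 1.987×10⁻³ kcal mol⁻¹ K⁻¹ and T = 300 K gives K ≈ 3.24.

K ≈ 3.24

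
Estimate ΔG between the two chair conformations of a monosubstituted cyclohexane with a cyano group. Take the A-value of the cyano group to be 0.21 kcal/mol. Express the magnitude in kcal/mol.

0.21 kcal/mol

A monosubstituted cyclohexane has one chair with the cyano group axial (E = A = 0.21 kcal/mol) and one with it equatorial (E = 0).
ΔE = 0.21 − 0 = 0.21 kcal/mol.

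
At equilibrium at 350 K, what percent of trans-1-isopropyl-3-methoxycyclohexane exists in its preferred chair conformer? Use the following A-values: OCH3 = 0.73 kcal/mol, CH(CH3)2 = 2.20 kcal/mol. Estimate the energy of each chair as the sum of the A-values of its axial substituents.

89.2%

C1 and C3 have the same parity, so for the trans isomer the two substituents are one axial and one equatorial in each chair.
Chair I (methoxy axial, isopropyl equatorial): E = 0.73 kcal/mol; chair II (methoxy equatorial, isopropyl axial): E = 2.20 kcal/mol.
ΔG = 1.47 kcal/mol between the two chairs.
K = exp(ΔG/RT) with R = 1.987×10⁻³ kcal mol⁻¹ K⁻¹ and T = 350 K gives K ≈ 8.28.
Fraction in the lower-energy chair = K/(K+1) = 89.2%.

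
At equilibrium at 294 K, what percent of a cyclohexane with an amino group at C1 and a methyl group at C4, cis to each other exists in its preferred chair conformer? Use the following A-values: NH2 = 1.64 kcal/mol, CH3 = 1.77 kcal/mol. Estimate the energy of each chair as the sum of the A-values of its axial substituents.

C1 and C4 have opposite parity, so for the cis isomer the two substituents are one axial and one equatorial in each chair.
Chair I (amino axial, methyl equatorial): E = 1.64 kcal/mol; chair II (amino equatorial, methyl axial): E = 1.77 kcal/mol.
ΔG = 0.13 kcal/mol between the two chairs.
K = exp(ΔG/RT) with R = 1.987×10⁻³ kcal mol⁻¹ K⁻¹ and T = 294 K gives K ≈ 1.25.
Fraction in the lower-energy chair = K/(K+1) = 55.5%.

55.5%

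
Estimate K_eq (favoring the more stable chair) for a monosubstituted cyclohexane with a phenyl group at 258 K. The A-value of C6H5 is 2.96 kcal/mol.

K ≈ 322

One chair has the phenyl group axial (E = 2.96 kcal/mol) and the other has it equatorial (E = 0).
ΔG = 2.96 kcal/mol between the two chairs.
K = exp(ΔG/RT) with R = 1.987×10⁻³ kcal mol⁻¹ K⁻¹ and T = 258 K gives K ≈ 322.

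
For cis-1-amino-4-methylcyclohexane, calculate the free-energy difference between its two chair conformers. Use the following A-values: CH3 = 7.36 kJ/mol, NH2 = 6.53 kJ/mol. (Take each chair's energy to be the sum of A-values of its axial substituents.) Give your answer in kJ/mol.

0.83 kJ/mol

C1 and C4 have opposite parity, so for the cis isomer the two substituents are one axial and one equatorial in each chair.
Chair I (methyl axial, amino equatorial): E = 7.36 kJ/mol.
Chair II (methyl equatorial, amino axial): E = 6.53 kJ/mol.
ΔE = 7.36 − 6.53 = 0.83 kJ/mol; chair II is more stable.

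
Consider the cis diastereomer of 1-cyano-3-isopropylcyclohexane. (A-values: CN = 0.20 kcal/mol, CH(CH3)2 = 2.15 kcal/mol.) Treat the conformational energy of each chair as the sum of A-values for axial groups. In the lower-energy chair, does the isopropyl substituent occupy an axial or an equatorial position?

equatorial

C1 and C3 have the same parity, so for the cis isomer the two substituents are e,e in one chair and a,a in the other.
Chair I (cyano axial, isopropyl axial): E = 2.35 kcal/mol.
Chair II (cyano equatorial, isopropyl equatorial): E = 0.00 kcal/mol.
Chair II is the more stable (lower-energy) conformer, and in that chair the isopropyl group is equatorial.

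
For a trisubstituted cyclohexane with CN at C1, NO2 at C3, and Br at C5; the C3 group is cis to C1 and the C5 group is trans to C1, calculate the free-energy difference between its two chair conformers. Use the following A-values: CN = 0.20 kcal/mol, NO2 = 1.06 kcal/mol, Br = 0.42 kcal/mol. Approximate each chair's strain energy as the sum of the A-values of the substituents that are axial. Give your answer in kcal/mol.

Chair I (cyano axial, nitro axial, bromo equatorial): E = 1.26 kcal/mol.
Chair II (cyano equatorial, nitro equatorial, bromo axial): E = 0.42 kcal/mol.
ΔE = 1.26 − 0.42 = 0.84 kcal/mol; chair II is more stable.

0.84 kcal/mol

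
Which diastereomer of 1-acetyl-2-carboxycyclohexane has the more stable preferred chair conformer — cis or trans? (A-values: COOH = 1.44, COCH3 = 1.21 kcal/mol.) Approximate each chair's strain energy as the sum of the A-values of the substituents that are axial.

trans

At 1,2 positions (parity opposite): cis → (a,e or e,a); trans → (e,e or a,a).
Best chair for cis: E = 1.21 kcal/mol; best chair for trans: E = 0.00 kcal/mol.
The trans isomer is lower by 1.21 kcal/mol.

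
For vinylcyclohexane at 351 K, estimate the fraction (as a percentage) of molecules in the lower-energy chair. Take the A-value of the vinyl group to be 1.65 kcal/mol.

One chair has the vinyl group axial (E = 1.65 kcal/mol) and the other has it equatorial (E = 0).
ΔG = 1.65 kcal/mol between the two chairs.
K = exp(ΔG/RT) with R = 1.987×10⁻³ kcal mol⁻¹ K⁻¹ and T = 351 K gives K ≈ 10.7.
Fraction in the lower-energy chair = K/(K+1) = 91.4%.

91.4%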